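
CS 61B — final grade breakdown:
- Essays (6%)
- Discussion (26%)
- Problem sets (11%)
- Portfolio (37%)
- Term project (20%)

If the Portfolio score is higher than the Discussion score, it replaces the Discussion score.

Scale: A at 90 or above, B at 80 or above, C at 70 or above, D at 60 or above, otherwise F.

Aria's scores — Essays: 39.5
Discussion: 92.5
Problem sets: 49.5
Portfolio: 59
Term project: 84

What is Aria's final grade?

C

Portfolio (59) ≤ Discussion (92.5), so Discussion stays at 92.5.
Weighted total:
  Essays 39.5 × 0.06 = 2.37
  Discussion 92.5 × 0.26 = 24.05
  Problem sets 49.5 × 0.11 = 5.445
  Portfolio 59 × 0.37 = 21.83
  Term project 84 × 0.2 = 16.8
Sum = 70.495
70.495 is ≥ 70 and < 80 → C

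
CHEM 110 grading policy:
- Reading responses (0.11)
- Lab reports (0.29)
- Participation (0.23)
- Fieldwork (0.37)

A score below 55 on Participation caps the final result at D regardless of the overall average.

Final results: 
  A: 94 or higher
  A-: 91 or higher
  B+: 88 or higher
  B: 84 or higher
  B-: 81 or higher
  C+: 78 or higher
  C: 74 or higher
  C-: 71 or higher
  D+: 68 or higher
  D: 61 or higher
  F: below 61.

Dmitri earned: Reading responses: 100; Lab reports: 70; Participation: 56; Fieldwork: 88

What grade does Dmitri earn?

C

Participation score 56 ≥ 55: minimum met.
Weighted total:
  Reading responses 100 × 0.11 = 11
  Lab reports 70 × 0.29 = 20.3
  Participation 56 × 0.23 = 12.88
  Fieldwork 88 × 0.37 = 32.56
Sum = 76.74
76.74 is ≥ 74 and < 78 → C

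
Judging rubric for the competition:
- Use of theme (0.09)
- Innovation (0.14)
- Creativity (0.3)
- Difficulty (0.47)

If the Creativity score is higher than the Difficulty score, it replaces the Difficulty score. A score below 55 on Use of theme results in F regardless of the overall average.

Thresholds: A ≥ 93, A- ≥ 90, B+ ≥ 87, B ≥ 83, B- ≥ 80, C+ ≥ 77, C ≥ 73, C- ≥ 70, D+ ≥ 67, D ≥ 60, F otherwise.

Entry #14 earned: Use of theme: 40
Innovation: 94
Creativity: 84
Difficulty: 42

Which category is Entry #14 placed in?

F

Creativity (84) > Difficulty (42), so Difficulty counts as 84.
Use of theme score 40 < 55: minimum not met.
Weighted total:
  Use of theme 40 × 0.09 = 3.6
  Innovation 94 × 0.14 = 13.16
  Creativity 84 × 0.3 = 25.2
  Difficulty 84 × 0.47 = 39.48
Sum = 81.44
Because the Use of theme minimum was not met, the result is F.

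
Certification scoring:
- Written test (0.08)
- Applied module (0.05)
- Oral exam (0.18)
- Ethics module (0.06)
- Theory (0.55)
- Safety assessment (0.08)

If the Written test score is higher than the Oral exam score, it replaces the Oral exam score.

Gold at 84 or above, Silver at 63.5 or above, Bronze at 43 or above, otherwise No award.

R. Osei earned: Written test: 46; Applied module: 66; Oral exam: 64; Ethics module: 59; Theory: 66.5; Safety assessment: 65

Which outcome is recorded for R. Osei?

Silver

Written test (46) ≤ Oral exam (64), so Oral exam stays at 64.
Weighted total:
  Written test 46 × 0.08 = 3.68
  Applied module 66 × 0.05 = 3.3
  Oral exam 64 × 0.18 = 11.52
  Ethics module 59 × 0.06 = 3.54
  Theory 66.5 × 0.55 = 36.575
  Safety assessment 65 × 0.08 = 5.2
Sum = 63.815
63.815 is ≥ 63.5 and < 84 → Silver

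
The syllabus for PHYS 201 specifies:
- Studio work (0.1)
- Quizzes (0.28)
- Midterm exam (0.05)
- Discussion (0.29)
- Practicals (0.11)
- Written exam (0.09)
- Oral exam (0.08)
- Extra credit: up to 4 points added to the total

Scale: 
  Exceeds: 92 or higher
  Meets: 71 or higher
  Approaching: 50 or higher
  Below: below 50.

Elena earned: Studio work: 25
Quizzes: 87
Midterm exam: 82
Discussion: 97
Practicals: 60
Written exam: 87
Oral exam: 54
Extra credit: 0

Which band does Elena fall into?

Weighted total:
  Studio work 25 × 0.1 = 2.5
  Quizzes 87 × 0.28 = 24.36
  Midterm exam 82 × 0.05 = 4.1
  Discussion 97 × 0.29 = 28.13
  Practicals 60 × 0.11 = 6.6
  Written exam 87 × 0.09 = 7.83
  Oral exam 54 × 0.08 = 4.32
Sum = 77.84
Extra credit: 77.84 + 0 = 77.84
77.84 is ≥ 71 and < 92 → Meets

Meets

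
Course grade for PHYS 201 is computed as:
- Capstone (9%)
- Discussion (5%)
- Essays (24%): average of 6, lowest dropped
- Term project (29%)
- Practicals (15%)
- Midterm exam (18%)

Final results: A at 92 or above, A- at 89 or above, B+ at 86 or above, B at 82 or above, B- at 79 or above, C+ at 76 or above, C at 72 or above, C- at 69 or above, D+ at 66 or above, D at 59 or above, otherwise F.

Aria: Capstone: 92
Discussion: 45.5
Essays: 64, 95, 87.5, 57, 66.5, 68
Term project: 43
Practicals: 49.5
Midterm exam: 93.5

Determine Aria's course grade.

Essays: drop 57 → average of remaining 5 = 381/5 = 76.2
Weighted total:
  Capstone 92 × 0.09 = 8.28
  Discussion 45.5 × 0.05 = 2.275
  Essays 76.2 × 0.24 = 18.288
  Term project 43 × 0.29 = 12.47
  Practicals 49.5 × 0.15 = 7.425
  Midterm exam 93.5 × 0.18 = 16.83
Sum = 65.568
65.568 is ≥ 59 and < 66 → D

D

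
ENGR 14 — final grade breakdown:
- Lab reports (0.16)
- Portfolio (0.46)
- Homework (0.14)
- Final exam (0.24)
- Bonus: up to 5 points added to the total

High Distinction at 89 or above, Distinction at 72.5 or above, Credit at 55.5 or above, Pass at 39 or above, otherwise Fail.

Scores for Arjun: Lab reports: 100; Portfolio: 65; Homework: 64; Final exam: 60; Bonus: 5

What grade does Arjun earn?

Weighted total:
  Lab reports 100 × 0.16 = 16
  Portfolio 65 × 0.46 = 29.9
  Homework 64 × 0.14 = 8.96
  Final exam 60 × 0.24 = 14.4
Sum = 69.26
Bonus: 69.26 + 5 = 74.26
74.26 is ≥ 72.5 and < 89 → Distinction

Distinction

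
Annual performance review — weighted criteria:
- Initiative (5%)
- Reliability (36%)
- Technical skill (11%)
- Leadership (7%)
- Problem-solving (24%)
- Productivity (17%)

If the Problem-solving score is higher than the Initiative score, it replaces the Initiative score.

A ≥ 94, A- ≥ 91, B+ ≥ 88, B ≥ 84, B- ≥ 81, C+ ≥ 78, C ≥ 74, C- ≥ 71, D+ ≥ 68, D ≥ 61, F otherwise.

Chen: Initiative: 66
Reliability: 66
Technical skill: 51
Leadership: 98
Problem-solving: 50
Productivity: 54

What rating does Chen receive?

Problem-solving (50) ≤ Initiative (66), so Initiative stays at 66.
Weighted total:
  Initiative 66 × 0.05 = 3.3
  Reliability 66 × 0.36 = 23.76
  Technical skill 51 × 0.11 = 5.61
  Leadership 98 × 0.07 = 6.86
  Problem-solving 50 × 0.24 = 12
  Productivity 54 × 0.17 = 9.18
Sum = 60.71
60.71 < 61 → F

F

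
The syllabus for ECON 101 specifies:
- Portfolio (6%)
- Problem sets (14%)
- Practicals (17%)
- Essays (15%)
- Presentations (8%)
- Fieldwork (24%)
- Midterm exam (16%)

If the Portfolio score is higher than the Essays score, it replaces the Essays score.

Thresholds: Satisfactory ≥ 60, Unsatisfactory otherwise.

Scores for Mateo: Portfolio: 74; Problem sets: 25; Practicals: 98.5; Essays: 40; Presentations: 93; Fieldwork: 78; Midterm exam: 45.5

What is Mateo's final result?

Satisfactory

Portfolio (74) > Essays (40), so Essays counts as 74.
Weighted total:
  Portfolio 74 × 0.06 = 4.44
  Problem sets 25 × 0.14 = 3.5
  Practicals 98.5 × 0.17 = 16.745
  Essays 74 × 0.15 = 11.1
  Presentations 93 × 0.08 = 7.44
  Fieldwork 78 × 0.24 = 18.72
  Midterm exam 45.5 × 0.16 = 7.28
Sum = 69.225
69.225 ≥ 60 → Satisfactory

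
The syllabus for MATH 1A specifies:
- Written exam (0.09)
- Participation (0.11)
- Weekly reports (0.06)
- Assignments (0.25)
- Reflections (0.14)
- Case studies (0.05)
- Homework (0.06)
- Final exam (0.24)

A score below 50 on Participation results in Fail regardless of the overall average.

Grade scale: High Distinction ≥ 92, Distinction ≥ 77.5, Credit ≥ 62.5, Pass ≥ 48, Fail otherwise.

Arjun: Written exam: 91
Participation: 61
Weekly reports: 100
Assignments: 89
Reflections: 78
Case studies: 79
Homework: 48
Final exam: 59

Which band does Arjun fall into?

Participation score 61 ≥ 50: minimum met.
Weighted total:
  Written exam 91 × 0.09 = 8.19
  Participation 61 × 0.11 = 6.71
  Weekly reports 100 × 0.06 = 6
  Assignments 89 × 0.25 = 22.25
  Reflections 78 × 0.14 = 10.92
  Case studies 79 × 0.05 = 3.95
  Homework 48 × 0.06 = 2.88
  Final exam 59 × 0.24 = 14.16
Sum = 75.06
75.06 is ≥ 62.5 and < 77.5 → Credit

Credit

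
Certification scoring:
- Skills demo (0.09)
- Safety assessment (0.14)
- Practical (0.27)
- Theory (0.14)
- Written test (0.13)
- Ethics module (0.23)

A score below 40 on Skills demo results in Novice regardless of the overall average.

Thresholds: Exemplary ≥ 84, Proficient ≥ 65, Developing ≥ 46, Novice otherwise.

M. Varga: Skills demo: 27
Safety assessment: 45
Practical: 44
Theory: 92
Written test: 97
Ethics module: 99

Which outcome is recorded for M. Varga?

Novice

Skills demo score 27 < 40: minimum not met.
Weighted total:
  Skills demo 27 × 0.09 = 2.43
  Safety assessment 45 × 0.14 = 6.3
  Practical 44 × 0.27 = 11.88
  Theory 92 × 0.14 = 12.88
  Written test 97 × 0.13 = 12.61
  Ethics module 99 × 0.23 = 22.77
Sum = 68.87
Because the Skills demo minimum was not met, the result is Novice.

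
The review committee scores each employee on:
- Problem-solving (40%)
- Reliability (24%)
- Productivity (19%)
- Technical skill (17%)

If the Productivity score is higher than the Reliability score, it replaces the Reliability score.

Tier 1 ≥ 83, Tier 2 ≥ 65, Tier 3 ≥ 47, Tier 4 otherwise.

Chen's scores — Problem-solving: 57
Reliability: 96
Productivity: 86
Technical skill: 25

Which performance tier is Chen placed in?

Tier 2

Productivity (86) ≤ Reliability (96), so Reliability stays at 96.
Weighted total:
  Problem-solving 57 × 0.4 = 22.8
  Reliability 96 × 0.24 = 23.04
  Productivity 86 × 0.19 = 16.34
  Technical skill 25 × 0.17 = 4.25
Sum = 66.43
66.43 is ≥ 65 and < 83 → Tier 2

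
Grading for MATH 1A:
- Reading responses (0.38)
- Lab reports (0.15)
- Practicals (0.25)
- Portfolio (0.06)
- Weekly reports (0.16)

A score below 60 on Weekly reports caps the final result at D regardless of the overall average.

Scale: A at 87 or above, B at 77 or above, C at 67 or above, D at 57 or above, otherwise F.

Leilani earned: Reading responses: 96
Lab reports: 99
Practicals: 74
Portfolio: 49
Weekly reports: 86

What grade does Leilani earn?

Weekly reports score 86 ≥ 60: minimum met.
Weighted total:
  Reading responses 96 × 0.38 = 36.48
  Lab reports 99 × 0.15 = 14.85
  Practicals 74 × 0.25 = 18.5
  Portfolio 49 × 0.06 = 2.94
  Weekly reports 86 × 0.16 = 13.76
Sum = 86.53
86.53 is ≥ 77 and < 87 → B

B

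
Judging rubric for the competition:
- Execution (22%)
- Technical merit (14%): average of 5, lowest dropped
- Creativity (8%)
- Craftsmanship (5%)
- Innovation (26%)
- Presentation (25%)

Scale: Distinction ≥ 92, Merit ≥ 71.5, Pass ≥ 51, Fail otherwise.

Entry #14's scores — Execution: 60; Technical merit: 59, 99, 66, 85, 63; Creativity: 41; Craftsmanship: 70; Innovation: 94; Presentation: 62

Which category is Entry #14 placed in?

Pass

Technical merit: drop 59 → average of remaining 4 = 313/4 = 78.25
Weighted total:
  Execution 60 × 0.22 = 13.2
  Technical merit 78.25 × 0.14 = 10.955
  Creativity 41 × 0.08 = 3.28
  Craftsmanship 70 × 0.05 = 3.5
  Innovation 94 × 0.26 = 24.44
  Presentation 62 × 0.25 = 15.5
Sum = 70.875
70.875 is ≥ 51 and < 71.5 → Pass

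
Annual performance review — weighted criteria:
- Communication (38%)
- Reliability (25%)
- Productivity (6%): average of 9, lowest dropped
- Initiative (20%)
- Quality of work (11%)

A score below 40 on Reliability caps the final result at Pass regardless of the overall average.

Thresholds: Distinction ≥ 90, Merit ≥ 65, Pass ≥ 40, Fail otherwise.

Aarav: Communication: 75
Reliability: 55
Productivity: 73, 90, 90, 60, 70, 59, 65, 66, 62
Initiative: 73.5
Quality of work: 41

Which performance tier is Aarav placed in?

Productivity: drop 59 → average of remaining 8 = 576/8 = 72
Reliability score 55 ≥ 40: minimum met.
Weighted total:
  Communication 75 × 0.38 = 28.5
  Reliability 55 × 0.25 = 13.75
  Productivity 72 × 0.06 = 4.32
  Initiative 73.5 × 0.2 = 14.7
  Quality of work 41 × 0.11 = 4.51
Sum = 65.78
65.78 is ≥ 65 and < 90 → Merit

Merit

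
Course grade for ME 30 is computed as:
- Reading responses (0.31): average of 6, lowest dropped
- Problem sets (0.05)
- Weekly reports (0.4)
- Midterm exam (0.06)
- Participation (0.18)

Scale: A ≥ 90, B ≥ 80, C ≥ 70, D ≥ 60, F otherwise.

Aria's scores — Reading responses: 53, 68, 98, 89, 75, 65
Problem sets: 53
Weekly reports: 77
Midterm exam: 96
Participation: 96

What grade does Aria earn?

B

Reading responses: drop 53 → average of remaining 5 = 395/5 = 79
Weighted total:
  Reading responses 79 × 0.31 = 24.49
  Problem sets 53 × 0.05 = 2.65
  Weekly reports 77 × 0.4 = 30.8
  Midterm exam 96 × 0.06 = 5.76
  Participation 96 × 0.18 = 17.28
Sum = 80.98
80.98 is ≥ 80 and < 90 → B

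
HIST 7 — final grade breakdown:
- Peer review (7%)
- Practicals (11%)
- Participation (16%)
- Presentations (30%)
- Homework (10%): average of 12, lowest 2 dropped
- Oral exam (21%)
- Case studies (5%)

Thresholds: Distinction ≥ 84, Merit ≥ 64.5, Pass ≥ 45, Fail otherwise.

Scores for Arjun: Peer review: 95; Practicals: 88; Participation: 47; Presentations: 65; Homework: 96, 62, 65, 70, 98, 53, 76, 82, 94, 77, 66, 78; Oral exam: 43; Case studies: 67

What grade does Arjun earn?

Pass

Homework: drop 53, 62 → average of remaining 10 = 802/10 = 80.2
Weighted total:
  Peer review 95 × 0.07 = 6.65
  Practicals 88 × 0.11 = 9.68
  Participation 47 × 0.16 = 7.52
  Presentations 65 × 0.3 = 19.5
  Homework 80.2 × 0.1 = 8.02
  Oral exam 43 × 0.21 = 9.03
  Case studies 67 × 0.05 = 3.35
Sum = 63.75
63.75 is ≥ 45 and < 64.5 → Pass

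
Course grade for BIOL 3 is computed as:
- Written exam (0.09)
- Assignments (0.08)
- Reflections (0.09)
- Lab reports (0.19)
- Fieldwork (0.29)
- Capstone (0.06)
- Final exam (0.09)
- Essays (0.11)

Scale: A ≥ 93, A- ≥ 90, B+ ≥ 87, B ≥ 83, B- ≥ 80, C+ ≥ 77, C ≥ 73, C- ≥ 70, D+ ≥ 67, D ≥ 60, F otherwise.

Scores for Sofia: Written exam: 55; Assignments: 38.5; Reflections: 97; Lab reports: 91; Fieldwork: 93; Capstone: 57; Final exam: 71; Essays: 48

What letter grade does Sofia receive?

Weighted total:
  Written exam 55 × 0.09 = 4.95
  Assignments 38.5 × 0.08 = 3.08
  Reflections 97 × 0.09 = 8.73
  Lab reports 91 × 0.19 = 17.29
  Fieldwork 93 × 0.29 = 26.97
  Capstone 57 × 0.06 = 3.42
  Final exam 71 × 0.09 = 6.39
  Essays 48 × 0.11 = 5.28
Sum = 76.11
76.11 is ≥ 73 and < 77 → C

C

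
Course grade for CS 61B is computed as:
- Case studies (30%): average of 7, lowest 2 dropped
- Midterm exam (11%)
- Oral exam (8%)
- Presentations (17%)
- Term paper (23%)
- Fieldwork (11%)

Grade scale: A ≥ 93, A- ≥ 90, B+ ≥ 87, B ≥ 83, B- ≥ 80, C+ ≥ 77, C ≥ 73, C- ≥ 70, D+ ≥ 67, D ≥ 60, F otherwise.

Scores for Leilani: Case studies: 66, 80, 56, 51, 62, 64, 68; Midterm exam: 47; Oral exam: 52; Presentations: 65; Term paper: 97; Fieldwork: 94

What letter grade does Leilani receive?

C

Case studies: drop 51, 56 → average of remaining 5 = 340/5 = 68
Weighted total:
  Case studies 68 × 0.3 = 20.4
  Midterm exam 47 × 0.11 = 5.17
  Oral exam 52 × 0.08 = 4.16
  Presentations 65 × 0.17 = 11.05
  Term paper 97 × 0.23 = 22.31
  Fieldwork 94 × 0.11 = 10.34
Sum = 73.43
73.43 is ≥ 73 and < 77 → C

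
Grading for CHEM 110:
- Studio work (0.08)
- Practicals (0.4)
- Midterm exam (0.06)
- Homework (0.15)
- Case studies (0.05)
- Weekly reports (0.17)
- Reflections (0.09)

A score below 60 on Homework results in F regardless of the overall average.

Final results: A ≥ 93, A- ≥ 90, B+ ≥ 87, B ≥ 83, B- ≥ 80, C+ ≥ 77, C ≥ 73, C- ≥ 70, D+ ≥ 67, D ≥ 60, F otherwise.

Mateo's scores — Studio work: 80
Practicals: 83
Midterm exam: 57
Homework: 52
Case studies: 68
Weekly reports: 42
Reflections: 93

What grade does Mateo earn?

F

Homework score 52 < 60: minimum not met.
Weighted total:
  Studio work 80 × 0.08 = 6.4
  Practicals 83 × 0.4 = 33.2
  Midterm exam 57 × 0.06 = 3.42
  Homework 52 × 0.15 = 7.8
  Case studies 68 × 0.05 = 3.4
  Weekly reports 42 × 0.17 = 7.14
  Reflections 93 × 0.09 = 8.37
Sum = 69.73
Because the Homework minimum was not met, the result is F.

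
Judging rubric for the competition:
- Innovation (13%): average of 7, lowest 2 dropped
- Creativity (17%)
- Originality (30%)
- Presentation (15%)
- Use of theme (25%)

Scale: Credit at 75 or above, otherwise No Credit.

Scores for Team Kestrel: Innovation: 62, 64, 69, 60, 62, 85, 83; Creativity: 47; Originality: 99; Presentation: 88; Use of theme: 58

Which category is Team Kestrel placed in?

Innovation: drop 60, 62 → average of remaining 5 = 363/5 = 72.6
Weighted total:
  Innovation 72.6 × 0.13 = 9.438
  Creativity 47 × 0.17 = 7.99
  Originality 99 × 0.3 = 29.7
  Presentation 88 × 0.15 = 13.2
  Use of theme 58 × 0.25 = 14.5
Sum = 74.828
74.828 < 75 → No Credit

No Credit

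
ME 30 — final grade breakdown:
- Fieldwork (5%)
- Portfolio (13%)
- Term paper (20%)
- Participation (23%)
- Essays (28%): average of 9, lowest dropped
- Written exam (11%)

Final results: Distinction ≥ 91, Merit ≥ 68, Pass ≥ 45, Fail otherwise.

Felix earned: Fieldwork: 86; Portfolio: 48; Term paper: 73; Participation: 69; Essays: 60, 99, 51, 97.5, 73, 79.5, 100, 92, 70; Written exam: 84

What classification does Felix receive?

Merit

Essays: drop 51 → average of remaining 8 = 671/8 = 83.875
Weighted total:
  Fieldwork 86 × 0.05 = 4.3
  Portfolio 48 × 0.13 = 6.24
  Term paper 73 × 0.2 = 14.6
  Participation 69 × 0.23 = 15.87
  Essays 83.875 × 0.28 = 23.485
  Written exam 84 × 0.11 = 9.24
Sum = 73.735
73.735 is ≥ 68 and < 91 → Merit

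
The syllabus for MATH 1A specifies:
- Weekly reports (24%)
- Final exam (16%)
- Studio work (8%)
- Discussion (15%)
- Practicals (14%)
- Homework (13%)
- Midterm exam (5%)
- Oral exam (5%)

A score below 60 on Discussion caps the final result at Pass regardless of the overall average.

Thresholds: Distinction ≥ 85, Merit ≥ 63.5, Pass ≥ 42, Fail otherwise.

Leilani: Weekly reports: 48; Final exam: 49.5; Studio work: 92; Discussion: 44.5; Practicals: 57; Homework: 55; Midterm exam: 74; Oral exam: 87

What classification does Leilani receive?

Discussion score 44.5 < 60: minimum not met.
Weighted total:
  Weekly reports 48 × 0.24 = 11.52
  Final exam 49.5 × 0.16 = 7.92
  Studio work 92 × 0.08 = 7.36
  Discussion 44.5 × 0.15 = 6.675
  Practicals 57 × 0.14 = 7.98
  Homework 55 × 0.13 = 7.15
  Midterm exam 74 × 0.05 = 3.7
  Oral exam 87 × 0.05 = 4.35
Sum = 56.655
56.655 would be Pass; cap at Pass applies → Pass.

Pass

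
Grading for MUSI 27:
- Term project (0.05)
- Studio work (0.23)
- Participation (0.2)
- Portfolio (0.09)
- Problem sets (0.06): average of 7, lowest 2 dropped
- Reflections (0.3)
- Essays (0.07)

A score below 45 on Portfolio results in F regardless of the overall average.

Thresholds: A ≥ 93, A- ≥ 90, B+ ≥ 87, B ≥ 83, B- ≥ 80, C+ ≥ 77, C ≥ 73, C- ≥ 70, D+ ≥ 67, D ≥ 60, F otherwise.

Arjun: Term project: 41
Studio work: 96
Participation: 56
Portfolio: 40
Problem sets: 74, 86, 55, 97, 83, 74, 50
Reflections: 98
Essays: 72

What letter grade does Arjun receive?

F

Problem sets: drop 50, 55 → average of remaining 5 = 414/5 = 82.8
Portfolio score 40 < 45: minimum not met.
Weighted total:
  Term project 41 × 0.05 = 2.05
  Studio work 96 × 0.23 = 22.08
  Participation 56 × 0.2 = 11.2
  Portfolio 40 × 0.09 = 3.6
  Problem sets 82.8 × 0.06 = 4.968
  Reflections 98 × 0.3 = 29.4
  Essays 72 × 0.07 = 5.04
Sum = 78.338
Because the Portfolio minimum was not met, the result is F.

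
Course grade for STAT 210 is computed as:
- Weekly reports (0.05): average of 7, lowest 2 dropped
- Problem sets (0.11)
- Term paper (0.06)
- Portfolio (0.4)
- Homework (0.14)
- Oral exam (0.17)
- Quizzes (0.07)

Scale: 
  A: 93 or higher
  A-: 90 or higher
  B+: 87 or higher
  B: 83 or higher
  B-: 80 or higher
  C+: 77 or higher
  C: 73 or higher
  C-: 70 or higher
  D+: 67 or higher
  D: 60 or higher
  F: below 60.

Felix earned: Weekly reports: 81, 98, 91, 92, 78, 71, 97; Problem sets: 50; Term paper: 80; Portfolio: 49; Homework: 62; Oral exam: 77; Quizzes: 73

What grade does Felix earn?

Weekly reports: drop 71, 78 → average of remaining 5 = 459/5 = 91.8
Weighted total:
  Weekly reports 91.8 × 0.05 = 4.59
  Problem sets 50 × 0.11 = 5.5
  Term paper 80 × 0.06 = 4.8
  Portfolio 49 × 0.4 = 19.6
  Homework 62 × 0.14 = 8.68
  Oral exam 77 × 0.17 = 13.09
  Quizzes 73 × 0.07 = 5.11
Sum = 61.37
61.37 is ≥ 60 and < 67 → D

D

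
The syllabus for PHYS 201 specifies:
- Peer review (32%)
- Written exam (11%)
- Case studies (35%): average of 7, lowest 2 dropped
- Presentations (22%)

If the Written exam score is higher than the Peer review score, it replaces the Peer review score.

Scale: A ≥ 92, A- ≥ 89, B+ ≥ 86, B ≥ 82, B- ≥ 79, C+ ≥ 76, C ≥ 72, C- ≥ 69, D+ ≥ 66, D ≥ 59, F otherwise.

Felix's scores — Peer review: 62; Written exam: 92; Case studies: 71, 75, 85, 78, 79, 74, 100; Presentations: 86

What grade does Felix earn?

B+

Case studies: drop 71, 74 → average of remaining 5 = 417/5 = 83.4
Written exam (92) > Peer review (62), so Peer review counts as 92.
Weighted total:
  Peer review 92 × 0.32 = 29.44
  Written exam 92 × 0.11 = 10.12
  Case studies 83.4 × 0.35 = 29.19
  Presentations 86 × 0.22 = 18.92
Sum = 87.67
87.67 is ≥ 86 and < 89 → B+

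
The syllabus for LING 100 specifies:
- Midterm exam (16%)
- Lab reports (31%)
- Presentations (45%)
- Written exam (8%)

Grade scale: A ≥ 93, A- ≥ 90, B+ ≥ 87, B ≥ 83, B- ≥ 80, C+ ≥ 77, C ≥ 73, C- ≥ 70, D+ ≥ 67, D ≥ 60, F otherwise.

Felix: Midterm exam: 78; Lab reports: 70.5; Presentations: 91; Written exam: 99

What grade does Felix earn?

Weighted total:
  Midterm exam 78 × 0.16 = 12.48
  Lab reports 70.5 × 0.31 = 21.855
  Presentations 91 × 0.45 = 40.95
  Written exam 99 × 0.08 = 7.92
Sum = 83.205
83.205 is ≥ 83 and < 87 → B

B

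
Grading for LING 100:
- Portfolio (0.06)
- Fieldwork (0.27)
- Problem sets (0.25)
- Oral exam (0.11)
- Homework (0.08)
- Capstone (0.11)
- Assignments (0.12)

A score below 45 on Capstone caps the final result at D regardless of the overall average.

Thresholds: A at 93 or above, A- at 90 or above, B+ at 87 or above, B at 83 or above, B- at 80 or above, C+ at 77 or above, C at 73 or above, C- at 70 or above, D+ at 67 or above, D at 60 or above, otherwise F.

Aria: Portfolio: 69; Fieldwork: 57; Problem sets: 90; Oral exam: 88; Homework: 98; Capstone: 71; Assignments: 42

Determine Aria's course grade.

C-

Capstone score 71 ≥ 45: minimum met.
Weighted total:
  Portfolio 69 × 0.06 = 4.14
  Fieldwork 57 × 0.27 = 15.39
  Problem sets 90 × 0.25 = 22.5
  Oral exam 88 × 0.11 = 9.68
  Homework 98 × 0.08 = 7.84
  Capstone 71 × 0.11 = 7.81
  Assignments 42 × 0.12 = 5.04
Sum = 72.4
72.4 is ≥ 70 and < 73 → C-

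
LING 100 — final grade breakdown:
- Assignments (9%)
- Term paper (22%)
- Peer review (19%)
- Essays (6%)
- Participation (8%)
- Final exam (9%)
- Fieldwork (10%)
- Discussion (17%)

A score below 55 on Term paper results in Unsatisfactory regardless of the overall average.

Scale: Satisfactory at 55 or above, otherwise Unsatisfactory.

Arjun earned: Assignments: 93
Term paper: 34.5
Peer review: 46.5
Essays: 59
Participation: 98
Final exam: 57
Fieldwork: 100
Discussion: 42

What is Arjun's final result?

Term paper score 34.5 < 55: minimum not met.
Weighted total:
  Assignments 93 × 0.09 = 8.37
  Term paper 34.5 × 0.22 = 7.59
  Peer review 46.5 × 0.19 = 8.835
  Essays 59 × 0.06 = 3.54
  Participation 98 × 0.08 = 7.84
  Final exam 57 × 0.09 = 5.13
  Fieldwork 100 × 0.1 = 10
  Discussion 42 × 0.17 = 7.14
Sum = 58.445
Because the Term paper minimum was not met, the result is Unsatisfactory.

Unsatisfactory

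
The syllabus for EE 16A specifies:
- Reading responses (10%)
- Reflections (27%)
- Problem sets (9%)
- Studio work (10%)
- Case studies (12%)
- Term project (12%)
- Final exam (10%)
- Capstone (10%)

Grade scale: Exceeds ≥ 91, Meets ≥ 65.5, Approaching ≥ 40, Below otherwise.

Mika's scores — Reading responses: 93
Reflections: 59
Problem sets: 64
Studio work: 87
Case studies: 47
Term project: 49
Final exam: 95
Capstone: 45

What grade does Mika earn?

Weighted total:
  Reading responses 93 × 0.1 = 9.3
  Reflections 59 × 0.27 = 15.93
  Problem sets 64 × 0.09 = 5.76
  Studio work 87 × 0.1 = 8.7
  Case studies 47 × 0.12 = 5.64
  Term project 49 × 0.12 = 5.88
  Final exam 95 × 0.1 = 9.5
  Capstone 45 × 0.1 = 4.5
Sum = 65.21
65.21 is ≥ 40 and < 65.5 → Approaching

Approaching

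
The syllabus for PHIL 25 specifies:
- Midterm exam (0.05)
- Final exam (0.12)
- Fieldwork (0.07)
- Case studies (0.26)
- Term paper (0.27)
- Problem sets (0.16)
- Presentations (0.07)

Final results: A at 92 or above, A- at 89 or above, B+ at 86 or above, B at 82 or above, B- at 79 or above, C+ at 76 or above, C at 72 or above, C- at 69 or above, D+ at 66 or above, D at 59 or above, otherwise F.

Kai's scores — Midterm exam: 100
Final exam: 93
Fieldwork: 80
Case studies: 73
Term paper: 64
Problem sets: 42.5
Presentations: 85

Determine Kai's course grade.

C-

Weighted total:
  Midterm exam 100 × 0.05 = 5
  Final exam 93 × 0.12 = 11.16
  Fieldwork 80 × 0.07 = 5.6
  Case studies 73 × 0.26 = 18.98
  Term paper 64 × 0.27 = 17.28
  Problem sets 42.5 × 0.16 = 6.8
  Presentations 85 × 0.07 = 5.95
Sum = 70.77
70.77 is ≥ 69 and < 72 → C-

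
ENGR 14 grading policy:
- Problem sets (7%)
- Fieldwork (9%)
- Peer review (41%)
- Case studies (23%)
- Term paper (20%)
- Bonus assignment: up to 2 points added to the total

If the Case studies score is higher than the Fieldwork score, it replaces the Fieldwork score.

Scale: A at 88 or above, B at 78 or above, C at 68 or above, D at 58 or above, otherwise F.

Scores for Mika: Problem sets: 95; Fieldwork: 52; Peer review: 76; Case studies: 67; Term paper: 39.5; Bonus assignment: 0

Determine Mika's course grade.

D

Case studies (67) > Fieldwork (52), so Fieldwork counts as 67.
Weighted total:
  Problem sets 95 × 0.07 = 6.65
  Fieldwork 67 × 0.09 = 6.03
  Peer review 76 × 0.41 = 31.16
  Case studies 67 × 0.23 = 15.41
  Term paper 39.5 × 0.2 = 7.9
Sum = 67.15
Bonus assignment: 67.15 + 0 = 67.15
67.15 is ≥ 58 and < 68 → D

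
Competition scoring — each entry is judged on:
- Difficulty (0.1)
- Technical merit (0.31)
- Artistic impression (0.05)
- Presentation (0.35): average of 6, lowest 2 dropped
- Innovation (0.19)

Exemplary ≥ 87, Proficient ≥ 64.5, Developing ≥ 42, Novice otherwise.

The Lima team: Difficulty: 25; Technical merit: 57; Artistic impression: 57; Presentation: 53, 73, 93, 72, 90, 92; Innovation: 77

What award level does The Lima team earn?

Presentation: drop 53, 72 → average of remaining 4 = 348/4 = 87
Weighted total:
  Difficulty 25 × 0.1 = 2.5
  Technical merit 57 × 0.31 = 17.67
  Artistic impression 57 × 0.05 = 2.85
  Presentation 87 × 0.35 = 30.45
  Innovation 77 × 0.19 = 14.63
Sum = 68.1
68.1 is ≥ 64.5 and < 87 → Proficient

Proficient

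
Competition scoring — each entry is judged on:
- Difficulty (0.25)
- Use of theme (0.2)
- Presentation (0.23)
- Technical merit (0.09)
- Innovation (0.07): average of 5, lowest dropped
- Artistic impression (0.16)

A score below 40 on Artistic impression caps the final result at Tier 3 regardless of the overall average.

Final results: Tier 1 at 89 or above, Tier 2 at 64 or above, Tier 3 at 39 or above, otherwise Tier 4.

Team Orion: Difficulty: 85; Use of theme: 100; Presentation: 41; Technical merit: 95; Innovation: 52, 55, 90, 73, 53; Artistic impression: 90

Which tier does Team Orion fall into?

Tier 2

Innovation: drop 52 → average of remaining 4 = 271/4 = 67.75
Artistic impression score 90 ≥ 40: minimum met.
Weighted total:
  Difficulty 85 × 0.25 = 21.25
  Use of theme 100 × 0.2 = 20
  Presentation 41 × 0.23 = 9.43
  Technical merit 95 × 0.09 = 8.55
  Innovation 67.75 × 0.07 = 4.7425
  Artistic impression 90 × 0.16 = 14.4
Sum = 78.3725
78.3725 is ≥ 64 and < 89 → Tier 2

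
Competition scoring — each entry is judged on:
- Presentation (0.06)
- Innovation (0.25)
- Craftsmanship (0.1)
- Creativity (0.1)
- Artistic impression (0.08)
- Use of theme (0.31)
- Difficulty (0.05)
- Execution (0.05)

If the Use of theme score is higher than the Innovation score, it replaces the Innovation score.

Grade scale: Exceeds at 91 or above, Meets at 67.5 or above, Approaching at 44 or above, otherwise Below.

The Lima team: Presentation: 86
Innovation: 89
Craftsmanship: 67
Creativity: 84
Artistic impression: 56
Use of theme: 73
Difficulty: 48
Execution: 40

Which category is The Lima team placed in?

Use of theme (73) ≤ Innovation (89), so Innovation stays at 89.
Weighted total:
  Presentation 86 × 0.06 = 5.16
  Innovation 89 × 0.25 = 22.25
  Craftsmanship 67 × 0.1 = 6.7
  Creativity 84 × 0.1 = 8.4
  Artistic impression 56 × 0.08 = 4.48
  Use of theme 73 × 0.31 = 22.63
  Difficulty 48 × 0.05 = 2.4
  Execution 40 × 0.05 = 2
Sum = 74.02
74.02 is ≥ 67.5 and < 91 → Meets

Meets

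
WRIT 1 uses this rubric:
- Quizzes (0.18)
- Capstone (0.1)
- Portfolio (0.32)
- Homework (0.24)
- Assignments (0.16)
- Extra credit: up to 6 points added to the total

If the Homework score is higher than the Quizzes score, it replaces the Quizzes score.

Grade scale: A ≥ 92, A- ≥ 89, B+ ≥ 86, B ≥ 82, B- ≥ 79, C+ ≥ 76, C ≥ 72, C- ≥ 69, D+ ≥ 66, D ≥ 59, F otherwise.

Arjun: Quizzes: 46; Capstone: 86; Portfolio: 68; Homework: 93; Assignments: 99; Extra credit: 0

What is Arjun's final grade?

B

Homework (93) > Quizzes (46), so Quizzes counts as 93.
Weighted total:
  Quizzes 93 × 0.18 = 16.74
  Capstone 86 × 0.1 = 8.6
  Portfolio 68 × 0.32 = 21.76
  Homework 93 × 0.24 = 22.32
  Assignments 99 × 0.16 = 15.84
Sum = 85.26
Extra credit: 85.26 + 0 = 85.26
85.26 is ≥ 82 and < 86 → B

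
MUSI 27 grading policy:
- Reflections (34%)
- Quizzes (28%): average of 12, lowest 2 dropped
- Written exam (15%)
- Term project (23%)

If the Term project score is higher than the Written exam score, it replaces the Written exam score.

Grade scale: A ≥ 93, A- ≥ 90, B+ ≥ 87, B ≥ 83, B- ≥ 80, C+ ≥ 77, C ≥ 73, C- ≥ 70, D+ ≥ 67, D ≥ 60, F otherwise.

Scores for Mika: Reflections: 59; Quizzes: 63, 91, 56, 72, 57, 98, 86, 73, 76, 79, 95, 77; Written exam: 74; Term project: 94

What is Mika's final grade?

C+

Quizzes: drop 56, 57 → average of remaining 10 = 810/10 = 81
Term project (94) > Written exam (74), so Written exam counts as 94.
Weighted total:
  Reflections 59 × 0.34 = 20.06
  Quizzes 81 × 0.28 = 22.68
  Written exam 94 × 0.15 = 14.1
  Term project 94 × 0.23 = 21.62
Sum = 78.46
78.46 is ≥ 77 and < 80 → C+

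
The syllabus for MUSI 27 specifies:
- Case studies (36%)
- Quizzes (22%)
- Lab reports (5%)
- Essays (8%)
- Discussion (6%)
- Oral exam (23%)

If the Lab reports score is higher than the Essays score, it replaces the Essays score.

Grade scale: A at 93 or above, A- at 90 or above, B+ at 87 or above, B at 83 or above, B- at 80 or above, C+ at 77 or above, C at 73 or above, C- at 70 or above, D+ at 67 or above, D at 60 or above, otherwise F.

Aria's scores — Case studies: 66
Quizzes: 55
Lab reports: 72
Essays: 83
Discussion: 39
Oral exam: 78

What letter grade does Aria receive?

D

Lab reports (72) ≤ Essays (83), so Essays stays at 83.
Weighted total:
  Case studies 66 × 0.36 = 23.76
  Quizzes 55 × 0.22 = 12.1
  Lab reports 72 × 0.05 = 3.6
  Essays 83 × 0.08 = 6.64
  Discussion 39 × 0.06 = 2.34
  Oral exam 78 × 0.23 = 17.94
Sum = 66.38
66.38 is ≥ 60 and < 67 → D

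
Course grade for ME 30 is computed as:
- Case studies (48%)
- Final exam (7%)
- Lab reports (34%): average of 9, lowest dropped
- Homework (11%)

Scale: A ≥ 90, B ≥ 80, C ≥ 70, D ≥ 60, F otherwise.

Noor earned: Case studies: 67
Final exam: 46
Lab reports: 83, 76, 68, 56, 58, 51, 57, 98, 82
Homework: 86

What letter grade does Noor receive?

D

Lab reports: drop 51 → average of remaining 8 = 578/8 = 72.25
Weighted total:
  Case studies 67 × 0.48 = 32.16
  Final exam 46 × 0.07 = 3.22
  Lab reports 72.25 × 0.34 = 24.565
  Homework 86 × 0.11 = 9.46
Sum = 69.405
69.405 is ≥ 60 and < 70 → D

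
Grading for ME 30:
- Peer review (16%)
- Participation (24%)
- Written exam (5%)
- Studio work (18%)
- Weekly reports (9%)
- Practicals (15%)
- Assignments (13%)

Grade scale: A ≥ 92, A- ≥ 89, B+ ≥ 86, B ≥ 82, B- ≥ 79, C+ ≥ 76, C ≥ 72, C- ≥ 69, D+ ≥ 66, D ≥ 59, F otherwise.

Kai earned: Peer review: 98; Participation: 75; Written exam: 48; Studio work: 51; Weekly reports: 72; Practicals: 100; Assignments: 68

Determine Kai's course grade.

C

Weighted total:
  Peer review 98 × 0.16 = 15.68
  Participation 75 × 0.24 = 18
  Written exam 48 × 0.05 = 2.4
  Studio work 51 × 0.18 = 9.18
  Weekly reports 72 × 0.09 = 6.48
  Practicals 100 × 0.15 = 15
  Assignments 68 × 0.13 = 8.84
Sum = 75.58
75.58 is ≥ 72 and < 76 → C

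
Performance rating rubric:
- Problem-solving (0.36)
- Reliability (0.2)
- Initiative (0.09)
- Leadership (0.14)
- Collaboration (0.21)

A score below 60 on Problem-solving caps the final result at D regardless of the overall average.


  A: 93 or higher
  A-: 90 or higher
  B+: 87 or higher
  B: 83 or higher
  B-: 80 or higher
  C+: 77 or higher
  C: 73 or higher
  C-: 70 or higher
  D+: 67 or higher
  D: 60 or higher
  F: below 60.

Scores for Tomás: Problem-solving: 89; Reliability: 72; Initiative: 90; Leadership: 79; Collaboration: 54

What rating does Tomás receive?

C

Problem-solving score 89 ≥ 60: minimum met.
Weighted total:
  Problem-solving 89 × 0.36 = 32.04
  Reliability 72 × 0.2 = 14.4
  Initiative 90 × 0.09 = 8.1
  Leadership 79 × 0.14 = 11.06
  Collaboration 54 × 0.21 = 11.34
Sum = 76.94
76.94 is ≥ 73 and < 77 → C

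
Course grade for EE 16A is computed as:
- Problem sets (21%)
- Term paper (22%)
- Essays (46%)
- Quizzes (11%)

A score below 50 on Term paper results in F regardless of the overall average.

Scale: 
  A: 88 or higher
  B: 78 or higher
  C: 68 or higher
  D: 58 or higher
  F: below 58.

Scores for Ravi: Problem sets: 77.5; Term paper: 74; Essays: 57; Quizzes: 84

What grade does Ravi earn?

C

Term paper score 74 ≥ 50: minimum met.
Weighted total:
  Problem sets 77.5 × 0.21 = 16.275
  Term paper 74 × 0.22 = 16.28
  Essays 57 × 0.46 = 26.22
  Quizzes 84 × 0.11 = 9.24
Sum = 68.015
68.015 is ≥ 68 and < 78 → C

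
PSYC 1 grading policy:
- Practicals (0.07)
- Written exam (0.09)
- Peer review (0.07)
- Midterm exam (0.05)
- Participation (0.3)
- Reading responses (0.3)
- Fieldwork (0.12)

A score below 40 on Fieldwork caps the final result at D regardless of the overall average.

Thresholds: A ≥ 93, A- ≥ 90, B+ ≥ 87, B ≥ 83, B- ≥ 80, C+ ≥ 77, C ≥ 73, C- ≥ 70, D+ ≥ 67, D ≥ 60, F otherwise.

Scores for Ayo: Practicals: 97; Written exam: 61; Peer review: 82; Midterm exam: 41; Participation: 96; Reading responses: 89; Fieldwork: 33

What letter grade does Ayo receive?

D

Fieldwork score 33 < 40: minimum not met.
Weighted total:
  Practicals 97 × 0.07 = 6.79
  Written exam 61 × 0.09 = 5.49
  Peer review 82 × 0.07 = 5.74
  Midterm exam 41 × 0.05 = 2.05
  Participation 96 × 0.3 = 28.8
  Reading responses 89 × 0.3 = 26.7
  Fieldwork 33 × 0.12 = 3.96
Sum = 79.53
79.53 would be C+; cap at D applies → D.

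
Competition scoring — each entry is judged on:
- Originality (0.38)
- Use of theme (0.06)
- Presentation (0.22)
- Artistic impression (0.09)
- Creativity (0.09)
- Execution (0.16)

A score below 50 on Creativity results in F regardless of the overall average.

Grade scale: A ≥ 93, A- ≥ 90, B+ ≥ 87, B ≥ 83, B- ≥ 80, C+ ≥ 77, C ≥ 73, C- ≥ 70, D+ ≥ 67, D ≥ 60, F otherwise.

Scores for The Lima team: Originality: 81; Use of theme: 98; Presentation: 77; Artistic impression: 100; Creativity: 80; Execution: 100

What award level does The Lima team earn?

Creativity score 80 ≥ 50: minimum met.
Weighted total:
  Originality 81 × 0.38 = 30.78
  Use of theme 98 × 0.06 = 5.88
  Presentation 77 × 0.22 = 16.94
  Artistic impression 100 × 0.09 = 9
  Creativity 80 × 0.09 = 7.2
  Execution 100 × 0.16 = 16
Sum = 85.8
85.8 is ≥ 83 and < 87 → B

B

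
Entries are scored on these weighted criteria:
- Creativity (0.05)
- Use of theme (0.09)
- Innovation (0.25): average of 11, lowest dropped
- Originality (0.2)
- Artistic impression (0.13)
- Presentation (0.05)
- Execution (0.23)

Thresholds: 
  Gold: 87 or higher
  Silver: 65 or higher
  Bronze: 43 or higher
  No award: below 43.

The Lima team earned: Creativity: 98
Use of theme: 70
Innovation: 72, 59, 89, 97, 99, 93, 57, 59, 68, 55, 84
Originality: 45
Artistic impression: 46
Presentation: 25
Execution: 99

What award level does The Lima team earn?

Innovation: drop 55 → average of remaining 10 = 777/10 = 77.7
Weighted total:
  Creativity 98 × 0.05 = 4.9
  Use of theme 70 × 0.09 = 6.3
  Innovation 77.7 × 0.25 = 19.425
  Originality 45 × 0.2 = 9
  Artistic impression 46 × 0.13 = 5.98
  Presentation 25 × 0.05 = 1.25
  Execution 99 × 0.23 = 22.77
Sum = 69.625
69.625 is ≥ 65 and < 87 → Silver

Silver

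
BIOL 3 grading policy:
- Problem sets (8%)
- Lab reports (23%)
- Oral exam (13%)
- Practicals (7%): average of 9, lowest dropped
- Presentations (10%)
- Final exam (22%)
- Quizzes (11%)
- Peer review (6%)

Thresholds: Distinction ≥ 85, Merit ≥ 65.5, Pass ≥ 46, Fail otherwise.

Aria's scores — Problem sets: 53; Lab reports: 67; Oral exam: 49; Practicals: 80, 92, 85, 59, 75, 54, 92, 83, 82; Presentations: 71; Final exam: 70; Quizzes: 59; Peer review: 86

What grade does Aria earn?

Practicals: drop 54 → average of remaining 8 = 648/8 = 81
Weighted total:
  Problem sets 53 × 0.08 = 4.24
  Lab reports 67 × 0.23 = 15.41
  Oral exam 49 × 0.13 = 6.37
  Practicals 81 × 0.07 = 5.67
  Presentations 71 × 0.1 = 7.1
  Final exam 70 × 0.22 = 15.4
  Quizzes 59 × 0.11 = 6.49
  Peer review 86 × 0.06 = 5.16
Sum = 65.84
65.84 is ≥ 65.5 and < 85 → Merit

Merit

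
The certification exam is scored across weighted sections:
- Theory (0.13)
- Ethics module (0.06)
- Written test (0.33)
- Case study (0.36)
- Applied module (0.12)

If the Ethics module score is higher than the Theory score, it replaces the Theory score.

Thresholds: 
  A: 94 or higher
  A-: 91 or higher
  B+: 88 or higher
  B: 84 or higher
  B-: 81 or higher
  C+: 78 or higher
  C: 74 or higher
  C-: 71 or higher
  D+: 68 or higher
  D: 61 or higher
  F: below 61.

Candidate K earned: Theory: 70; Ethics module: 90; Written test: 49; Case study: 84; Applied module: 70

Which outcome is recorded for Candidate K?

C-

Ethics module (90) > Theory (70), so Theory counts as 90.
Weighted total:
  Theory 90 × 0.13 = 11.7
  Ethics module 90 × 0.06 = 5.4
  Written test 49 × 0.33 = 16.17
  Case study 84 × 0.36 = 30.24
  Applied module 70 × 0.12 = 8.4
Sum = 71.91
71.91 is ≥ 71 and < 74 → C-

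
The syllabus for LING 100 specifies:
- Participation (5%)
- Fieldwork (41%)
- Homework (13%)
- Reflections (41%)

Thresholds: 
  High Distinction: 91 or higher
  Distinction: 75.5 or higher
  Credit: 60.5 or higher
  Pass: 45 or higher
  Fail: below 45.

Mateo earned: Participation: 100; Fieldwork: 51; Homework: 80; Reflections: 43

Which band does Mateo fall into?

Weighted total:
  Participation 100 × 0.05 = 5
  Fieldwork 51 × 0.41 = 20.91
  Homework 80 × 0.13 = 10.4
  Reflections 43 × 0.41 = 17.63
Sum = 53.94
53.94 is ≥ 45 and < 60.5 → Pass

Pass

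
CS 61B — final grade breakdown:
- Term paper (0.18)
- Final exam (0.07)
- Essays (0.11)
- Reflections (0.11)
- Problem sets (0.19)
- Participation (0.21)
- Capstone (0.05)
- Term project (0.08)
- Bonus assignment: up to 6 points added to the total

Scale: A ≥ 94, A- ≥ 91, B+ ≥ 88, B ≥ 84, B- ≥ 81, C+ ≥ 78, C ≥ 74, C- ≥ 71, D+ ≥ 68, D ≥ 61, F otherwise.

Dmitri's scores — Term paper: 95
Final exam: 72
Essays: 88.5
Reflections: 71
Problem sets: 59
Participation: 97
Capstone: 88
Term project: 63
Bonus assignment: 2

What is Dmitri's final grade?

Weighted total:
  Term paper 95 × 0.18 = 17.1
  Final exam 72 × 0.07 = 5.04
  Essays 88.5 × 0.11 = 9.735
  Reflections 71 × 0.11 = 7.81
  Problem sets 59 × 0.19 = 11.21
  Participation 97 × 0.21 = 20.37
  Capstone 88 × 0.05 = 4.4
  Term project 63 × 0.08 = 5.04
Sum = 80.705
Bonus assignment: 80.705 + 2 = 82.705
82.705 is ≥ 81 and < 84 → B-

B-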